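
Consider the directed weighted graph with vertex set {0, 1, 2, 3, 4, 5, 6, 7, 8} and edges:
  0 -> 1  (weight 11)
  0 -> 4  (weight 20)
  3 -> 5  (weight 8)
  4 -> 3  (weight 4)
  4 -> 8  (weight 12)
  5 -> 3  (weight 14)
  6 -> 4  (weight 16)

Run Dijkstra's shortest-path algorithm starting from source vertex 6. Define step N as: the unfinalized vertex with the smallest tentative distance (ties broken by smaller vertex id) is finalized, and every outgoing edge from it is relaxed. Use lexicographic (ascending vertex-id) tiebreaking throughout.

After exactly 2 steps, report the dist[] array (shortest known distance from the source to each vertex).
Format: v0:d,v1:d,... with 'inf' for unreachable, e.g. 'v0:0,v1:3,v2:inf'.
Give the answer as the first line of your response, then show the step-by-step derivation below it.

v0:inf,v1:inf,v2:inf,v3:20,v4:16,v5:inf,v6:0,v7:inf,v8:28

step 1: dist = v0:inf,v1:inf,v2:inf,v3:inf,v4:16,v5:inf,v6:0,v7:inf,v8:inf
step 2: dist = v0:inf,v1:inf,v2:inf,v3:20,v4:16,v5:inf,v6:0,v7:inf,v8:28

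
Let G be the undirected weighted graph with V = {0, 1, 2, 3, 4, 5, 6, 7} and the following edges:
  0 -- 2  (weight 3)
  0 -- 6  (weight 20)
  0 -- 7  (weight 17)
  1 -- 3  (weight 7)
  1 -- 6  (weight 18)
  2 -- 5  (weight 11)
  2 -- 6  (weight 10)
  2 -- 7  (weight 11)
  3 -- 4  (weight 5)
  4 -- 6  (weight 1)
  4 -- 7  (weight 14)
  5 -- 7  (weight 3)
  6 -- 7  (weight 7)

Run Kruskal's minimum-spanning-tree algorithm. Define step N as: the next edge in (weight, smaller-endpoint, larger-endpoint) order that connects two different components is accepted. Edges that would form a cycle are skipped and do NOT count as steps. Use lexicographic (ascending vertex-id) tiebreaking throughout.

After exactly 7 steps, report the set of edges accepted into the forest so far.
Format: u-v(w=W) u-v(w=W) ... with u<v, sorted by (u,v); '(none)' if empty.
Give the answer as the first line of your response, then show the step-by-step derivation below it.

0-2(w=3) 1-3(w=7) 2-6(w=10) 3-4(w=5) 4-6(w=1) 5-7(w=3) 6-7(w=7)

step 1: add edge 4-6 (w=1); MST = {4-6(w=1)}
step 2: add edge 0-2 (w=3); MST = {0-2(w=3) 4-6(w=1)}
step 3: add edge 5-7 (w=3); MST = {0-2(w=3) 4-6(w=1) 5-7(w=3)}
step 4: add edge 3-4 (w=5); MST = {0-2(w=3) 3-4(w=5) 4-6(w=1) 5-7(w=3)}
step 5: add edge 1-3 (w=7); MST = {0-2(w=3) 1-3(w=7) 3-4(w=5) 4-6(w=1) 5-7(w=3)}
step 6: add edge 6-7 (w=7); MST = {0-2(w=3) 1-3(w=7) 3-4(w=5) 4-6(w=1) 5-7(w=3) 6-7(w=7)}
step 7: add edge 2-6 (w=10); MST = {0-2(w=3) 1-3(w=7) 2-6(w=10) 3-4(w=5) 4-6(w=1) 5-7(w=3) 6-7(w=7)}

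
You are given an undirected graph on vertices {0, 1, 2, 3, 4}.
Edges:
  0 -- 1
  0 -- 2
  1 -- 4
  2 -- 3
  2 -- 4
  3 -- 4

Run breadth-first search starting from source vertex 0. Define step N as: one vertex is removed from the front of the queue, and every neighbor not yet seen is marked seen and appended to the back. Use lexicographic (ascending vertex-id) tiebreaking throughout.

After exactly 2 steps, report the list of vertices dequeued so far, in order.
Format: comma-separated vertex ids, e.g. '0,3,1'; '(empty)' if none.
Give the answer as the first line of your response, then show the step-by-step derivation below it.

0,1

step 1: dequeue 0; queue=[1,2]; order=0
step 2: dequeue 1; queue=[2,4]; order=0,1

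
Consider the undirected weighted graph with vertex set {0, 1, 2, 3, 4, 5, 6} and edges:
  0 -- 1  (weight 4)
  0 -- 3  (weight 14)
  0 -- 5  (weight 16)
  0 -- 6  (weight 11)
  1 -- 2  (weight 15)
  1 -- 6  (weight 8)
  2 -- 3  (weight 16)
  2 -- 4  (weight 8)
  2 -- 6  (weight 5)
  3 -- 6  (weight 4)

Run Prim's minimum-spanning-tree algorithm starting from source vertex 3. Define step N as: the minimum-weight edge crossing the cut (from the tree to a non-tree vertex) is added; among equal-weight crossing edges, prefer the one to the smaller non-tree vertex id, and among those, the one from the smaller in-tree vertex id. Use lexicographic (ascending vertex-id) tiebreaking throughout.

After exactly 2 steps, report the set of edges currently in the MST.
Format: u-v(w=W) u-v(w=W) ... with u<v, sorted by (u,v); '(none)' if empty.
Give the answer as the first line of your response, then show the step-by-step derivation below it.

2-6(w=5) 3-6(w=4)

step 1: add edge 3-6 (w=4); MST = {3-6(w=4)}
step 2: add edge 2-6 (w=5); MST = {2-6(w=5) 3-6(w=4)}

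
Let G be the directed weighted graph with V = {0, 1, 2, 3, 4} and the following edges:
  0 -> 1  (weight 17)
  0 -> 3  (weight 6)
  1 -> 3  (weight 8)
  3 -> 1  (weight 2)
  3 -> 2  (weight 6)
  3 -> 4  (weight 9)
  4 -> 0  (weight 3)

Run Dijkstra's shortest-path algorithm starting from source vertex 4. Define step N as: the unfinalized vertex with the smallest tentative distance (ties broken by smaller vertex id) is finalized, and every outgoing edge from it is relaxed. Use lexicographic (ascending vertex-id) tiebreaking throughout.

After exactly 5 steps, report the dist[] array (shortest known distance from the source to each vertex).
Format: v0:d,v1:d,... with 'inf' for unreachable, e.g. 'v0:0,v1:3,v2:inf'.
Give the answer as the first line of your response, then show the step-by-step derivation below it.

v0:3,v1:11,v2:15,v3:9,v4:0

step 1: dist = v0:3,v1:inf,v2:inf,v3:inf,v4:0
step 2: dist = v0:3,v1:20,v2:inf,v3:9,v4:0
step 3: dist = v0:3,v1:11,v2:15,v3:9,v4:0
step 4: dist = v0:3,v1:11,v2:15,v3:9,v4:0
step 5: dist = v0:3,v1:11,v2:15,v3:9,v4:0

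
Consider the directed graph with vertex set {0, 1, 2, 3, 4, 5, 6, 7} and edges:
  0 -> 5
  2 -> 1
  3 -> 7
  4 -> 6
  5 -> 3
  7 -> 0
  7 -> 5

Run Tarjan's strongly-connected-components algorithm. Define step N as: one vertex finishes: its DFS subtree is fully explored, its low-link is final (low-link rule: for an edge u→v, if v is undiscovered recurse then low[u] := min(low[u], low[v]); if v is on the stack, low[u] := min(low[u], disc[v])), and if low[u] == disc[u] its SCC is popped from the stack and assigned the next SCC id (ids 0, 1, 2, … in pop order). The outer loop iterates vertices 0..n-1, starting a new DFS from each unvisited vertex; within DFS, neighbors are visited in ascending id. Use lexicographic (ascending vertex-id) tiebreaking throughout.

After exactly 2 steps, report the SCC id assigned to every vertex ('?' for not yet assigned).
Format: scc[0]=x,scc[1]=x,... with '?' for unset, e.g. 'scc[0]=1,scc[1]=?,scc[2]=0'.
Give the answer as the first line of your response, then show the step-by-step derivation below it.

scc[0]=?,scc[1]=?,scc[2]=?,scc[3]=?,scc[4]=?,scc[5]=?,scc[6]=?,scc[7]=?

step 1: low=(low[0]=0,low[1]=?,low[2]=?,low[3]=2,low[4]=?,low[5]=1,low[6]=?,low[7]=0); scc=(scc[0]=?,scc[1]=?,scc[2]=?,scc[3]=?,scc[4]=?,scc[5]=?,scc[6]=?,scc[7]=?)
step 2: low=(low[0]=0,low[1]=?,low[2]=?,low[3]=0,low[4]=?,low[5]=1,low[6]=?,low[7]=0); scc=(scc[0]=?,scc[1]=?,scc[2]=?,scc[3]=?,scc[4]=?,scc[5]=?,scc[6]=?,scc[7]=?)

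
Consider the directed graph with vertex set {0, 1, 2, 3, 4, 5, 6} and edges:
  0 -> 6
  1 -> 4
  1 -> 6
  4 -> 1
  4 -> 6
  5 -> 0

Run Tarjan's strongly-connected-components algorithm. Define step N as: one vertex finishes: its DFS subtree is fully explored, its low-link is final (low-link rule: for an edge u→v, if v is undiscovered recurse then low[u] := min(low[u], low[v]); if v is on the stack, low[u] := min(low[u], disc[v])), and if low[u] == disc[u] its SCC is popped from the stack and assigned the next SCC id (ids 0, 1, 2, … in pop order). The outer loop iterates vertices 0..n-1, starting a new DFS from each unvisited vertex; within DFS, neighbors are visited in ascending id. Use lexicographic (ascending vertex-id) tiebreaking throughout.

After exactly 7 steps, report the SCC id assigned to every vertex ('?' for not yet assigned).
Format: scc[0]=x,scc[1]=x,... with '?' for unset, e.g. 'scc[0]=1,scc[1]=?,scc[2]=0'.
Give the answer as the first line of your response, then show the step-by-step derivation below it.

scc[0]=1,scc[1]=2,scc[2]=3,scc[3]=4,scc[4]=2,scc[5]=5,scc[6]=0

step 1: low=(low[0]=0,low[1]=?,low[2]=?,low[3]=?,low[4]=?,low[5]=?,low[6]=1); scc=(scc[0]=?,scc[1]=?,scc[2]=?,scc[3]=?,scc[4]=?,scc[5]=?,scc[6]=0)
step 2: low=(low[0]=0,low[1]=?,low[2]=?,low[3]=?,low[4]=?,low[5]=?,low[6]=1); scc=(scc[0]=1,scc[1]=?,scc[2]=?,scc[3]=?,scc[4]=?,scc[5]=?,scc[6]=0)
step 3: low=(low[0]=0,low[1]=2,low[2]=?,low[3]=?,low[4]=2,low[5]=?,low[6]=1); scc=(scc[0]=1,scc[1]=?,scc[2]=?,scc[3]=?,scc[4]=?,scc[5]=?,scc[6]=0)
step 4: low=(low[0]=0,low[1]=2,low[2]=?,low[3]=?,low[4]=2,low[5]=?,low[6]=1); scc=(scc[0]=1,scc[1]=2,scc[2]=?,scc[3]=?,scc[4]=2,scc[5]=?,scc[6]=0)
step 5: low=(low[0]=0,low[1]=2,low[2]=4,low[3]=?,low[4]=2,low[5]=?,low[6]=1); scc=(scc[0]=1,scc[1]=2,scc[2]=3,scc[3]=?,scc[4]=2,scc[5]=?,scc[6]=0)
step 6: low=(low[0]=0,low[1]=2,low[2]=4,low[3]=5,low[4]=2,low[5]=?,low[6]=1); scc=(scc[0]=1,scc[1]=2,scc[2]=3,scc[3]=4,scc[4]=2,scc[5]=?,scc[6]=0)
step 7: low=(low[0]=0,low[1]=2,low[2]=4,low[3]=5,low[4]=2,low[5]=6,low[6]=1); scc=(scc[0]=1,scc[1]=2,scc[2]=3,scc[3]=4,scc[4]=2,scc[5]=5,scc[6]=0)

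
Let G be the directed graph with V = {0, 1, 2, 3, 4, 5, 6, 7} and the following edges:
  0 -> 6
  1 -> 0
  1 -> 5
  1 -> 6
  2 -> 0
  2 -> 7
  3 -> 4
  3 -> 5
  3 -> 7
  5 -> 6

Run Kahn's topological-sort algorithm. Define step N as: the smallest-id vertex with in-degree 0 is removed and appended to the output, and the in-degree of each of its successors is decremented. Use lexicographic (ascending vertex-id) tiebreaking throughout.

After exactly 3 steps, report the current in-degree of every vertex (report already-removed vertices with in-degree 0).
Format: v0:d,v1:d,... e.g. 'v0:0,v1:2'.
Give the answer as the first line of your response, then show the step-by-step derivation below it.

v0:0,v1:0,v2:0,v3:0,v4:1,v5:1,v6:1,v7:1

step 1: output 1; order=[1]; indeg=(1,0,0,0,1,1,2,2)
step 2: output 2; order=[1,2]; indeg=(0,0,0,0,1,1,2,1)
step 3: output 0; order=[1,2,0]; indeg=(0,0,0,0,1,1,1,1)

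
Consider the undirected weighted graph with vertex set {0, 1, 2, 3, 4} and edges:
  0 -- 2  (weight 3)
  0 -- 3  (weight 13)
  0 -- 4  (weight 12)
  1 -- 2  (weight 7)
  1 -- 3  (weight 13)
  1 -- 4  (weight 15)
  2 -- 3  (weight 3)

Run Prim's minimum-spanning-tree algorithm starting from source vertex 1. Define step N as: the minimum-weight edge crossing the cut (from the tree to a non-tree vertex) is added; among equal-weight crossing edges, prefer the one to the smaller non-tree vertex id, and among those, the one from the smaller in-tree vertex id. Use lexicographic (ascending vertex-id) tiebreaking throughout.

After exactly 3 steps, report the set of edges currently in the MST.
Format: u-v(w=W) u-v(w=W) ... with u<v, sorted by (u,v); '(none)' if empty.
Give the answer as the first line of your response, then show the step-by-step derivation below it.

0-2(w=3) 1-2(w=7) 2-3(w=3)

step 1: add edge 1-2 (w=7); MST = {1-2(w=7)}
step 2: add edge 0-2 (w=3); MST = {0-2(w=3) 1-2(w=7)}
step 3: add edge 2-3 (w=3); MST = {0-2(w=3) 1-2(w=7) 2-3(w=3)}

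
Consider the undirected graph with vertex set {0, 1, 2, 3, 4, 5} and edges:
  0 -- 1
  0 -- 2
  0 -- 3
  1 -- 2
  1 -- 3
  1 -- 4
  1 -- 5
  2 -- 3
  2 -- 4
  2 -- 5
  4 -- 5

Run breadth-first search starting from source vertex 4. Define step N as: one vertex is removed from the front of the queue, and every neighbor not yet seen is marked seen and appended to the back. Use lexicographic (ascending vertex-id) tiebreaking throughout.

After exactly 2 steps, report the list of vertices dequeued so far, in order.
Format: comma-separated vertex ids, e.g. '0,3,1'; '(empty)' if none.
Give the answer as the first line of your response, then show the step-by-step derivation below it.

4,1

step 1: dequeue 4; queue=[1,2,5]; order=4
step 2: dequeue 1; queue=[2,5,0,3]; order=4,1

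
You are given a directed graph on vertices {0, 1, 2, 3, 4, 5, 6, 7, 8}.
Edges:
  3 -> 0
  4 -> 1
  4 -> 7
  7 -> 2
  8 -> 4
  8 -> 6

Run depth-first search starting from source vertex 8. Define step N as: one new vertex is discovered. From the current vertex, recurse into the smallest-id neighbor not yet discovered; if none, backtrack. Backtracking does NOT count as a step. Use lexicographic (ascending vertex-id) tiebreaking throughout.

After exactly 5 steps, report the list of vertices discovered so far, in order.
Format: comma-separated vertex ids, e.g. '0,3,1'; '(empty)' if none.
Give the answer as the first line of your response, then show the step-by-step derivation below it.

8,4,1,7,2

step 1: discover 8; path=8; order=8
step 2: discover 4; path=8>4; order=8,4
step 3: discover 1; path=8>4>1; order=8,4,1
step 4: discover 7; path=8>4>7; order=8,4,1,7
step 5: discover 2; path=8>4>7>2; order=8,4,1,7,2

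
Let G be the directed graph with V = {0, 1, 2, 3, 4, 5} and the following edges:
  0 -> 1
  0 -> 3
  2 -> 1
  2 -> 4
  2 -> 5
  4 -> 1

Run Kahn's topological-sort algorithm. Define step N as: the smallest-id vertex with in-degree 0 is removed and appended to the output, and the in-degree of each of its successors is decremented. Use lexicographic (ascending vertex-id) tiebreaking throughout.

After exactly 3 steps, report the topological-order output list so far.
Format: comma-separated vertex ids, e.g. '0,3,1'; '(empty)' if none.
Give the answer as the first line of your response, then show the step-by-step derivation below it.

0,2,3

step 1: output 0; order=[0]; indeg=(0,2,0,0,1,1)
step 2: output 2; order=[0,2]; indeg=(0,1,0,0,0,0)
step 3: output 3; order=[0,2,3]; indeg=(0,1,0,0,0,0)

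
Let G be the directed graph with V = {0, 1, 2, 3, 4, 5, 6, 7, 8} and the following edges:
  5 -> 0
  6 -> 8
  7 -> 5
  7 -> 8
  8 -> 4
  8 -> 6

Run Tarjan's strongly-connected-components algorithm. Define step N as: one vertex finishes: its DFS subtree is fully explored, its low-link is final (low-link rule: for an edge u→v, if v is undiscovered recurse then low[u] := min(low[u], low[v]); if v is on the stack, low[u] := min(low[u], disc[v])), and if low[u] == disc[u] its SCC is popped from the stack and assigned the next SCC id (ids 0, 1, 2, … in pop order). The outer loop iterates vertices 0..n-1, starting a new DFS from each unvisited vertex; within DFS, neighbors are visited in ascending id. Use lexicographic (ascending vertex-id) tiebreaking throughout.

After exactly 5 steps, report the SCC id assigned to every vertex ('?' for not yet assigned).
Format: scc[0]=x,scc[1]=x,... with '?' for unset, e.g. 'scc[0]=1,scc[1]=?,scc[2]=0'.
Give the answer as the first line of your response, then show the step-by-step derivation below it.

scc[0]=0,scc[1]=1,scc[2]=2,scc[3]=3,scc[4]=4,scc[5]=?,scc[6]=?,scc[7]=?,scc[8]=?

step 1: low=(low[0]=0,low[1]=?,low[2]=?,low[3]=?,low[4]=?,low[5]=?,low[6]=?,low[7]=?,low[8]=?); scc=(scc[0]=0,scc[1]=?,scc[2]=?,scc[3]=?,scc[4]=?,scc[5]=?,scc[6]=?,scc[7]=?,scc[8]=?)
step 2: low=(low[0]=0,low[1]=1,low[2]=?,low[3]=?,low[4]=?,low[5]=?,low[6]=?,low[7]=?,low[8]=?); scc=(scc[0]=0,scc[1]=1,scc[2]=?,scc[3]=?,scc[4]=?,scc[5]=?,scc[6]=?,scc[7]=?,scc[8]=?)
step 3: low=(low[0]=0,low[1]=1,low[2]=2,low[3]=?,low[4]=?,low[5]=?,low[6]=?,low[7]=?,low[8]=?); scc=(scc[0]=0,scc[1]=1,scc[2]=2,scc[3]=?,scc[4]=?,scc[5]=?,scc[6]=?,scc[7]=?,scc[8]=?)
step 4: low=(low[0]=0,low[1]=1,low[2]=2,low[3]=3,low[4]=?,low[5]=?,low[6]=?,low[7]=?,low[8]=?); scc=(scc[0]=0,scc[1]=1,scc[2]=2,scc[3]=3,scc[4]=?,scc[5]=?,scc[6]=?,scc[7]=?,scc[8]=?)
step 5: low=(low[0]=0,low[1]=1,low[2]=2,low[3]=3,low[4]=4,low[5]=?,low[6]=?,low[7]=?,low[8]=?); scc=(scc[0]=0,scc[1]=1,scc[2]=2,scc[3]=3,scc[4]=4,scc[5]=?,scc[6]=?,scc[7]=?,scc[8]=?)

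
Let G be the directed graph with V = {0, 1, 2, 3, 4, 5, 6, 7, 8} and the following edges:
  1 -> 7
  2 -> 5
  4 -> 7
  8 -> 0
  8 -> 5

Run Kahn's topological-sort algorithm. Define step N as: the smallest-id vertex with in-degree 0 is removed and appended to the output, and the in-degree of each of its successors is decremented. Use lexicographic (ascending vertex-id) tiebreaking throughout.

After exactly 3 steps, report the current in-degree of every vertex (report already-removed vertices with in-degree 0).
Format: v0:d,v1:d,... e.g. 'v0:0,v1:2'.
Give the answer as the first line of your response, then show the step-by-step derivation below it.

v0:1,v1:0,v2:0,v3:0,v4:0,v5:1,v6:0,v7:1,v8:0

step 1: output 1; order=[1]; indeg=(1,0,0,0,0,2,0,1,0)
step 2: output 2; order=[1,2]; indeg=(1,0,0,0,0,1,0,1,0)
step 3: output 3; order=[1,2,3]; indeg=(1,0,0,0,0,1,0,1,0)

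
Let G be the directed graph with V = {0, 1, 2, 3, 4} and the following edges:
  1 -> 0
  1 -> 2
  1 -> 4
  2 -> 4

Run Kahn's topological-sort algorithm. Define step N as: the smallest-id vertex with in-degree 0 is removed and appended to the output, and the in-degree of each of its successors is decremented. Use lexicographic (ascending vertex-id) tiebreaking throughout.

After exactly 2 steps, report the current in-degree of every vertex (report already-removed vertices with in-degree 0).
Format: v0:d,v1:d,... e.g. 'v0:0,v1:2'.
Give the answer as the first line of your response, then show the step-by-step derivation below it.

v0:0,v1:0,v2:0,v3:0,v4:1

step 1: output 1; order=[1]; indeg=(0,0,0,0,1)
step 2: output 0; order=[1,0]; indeg=(0,0,0,0,1)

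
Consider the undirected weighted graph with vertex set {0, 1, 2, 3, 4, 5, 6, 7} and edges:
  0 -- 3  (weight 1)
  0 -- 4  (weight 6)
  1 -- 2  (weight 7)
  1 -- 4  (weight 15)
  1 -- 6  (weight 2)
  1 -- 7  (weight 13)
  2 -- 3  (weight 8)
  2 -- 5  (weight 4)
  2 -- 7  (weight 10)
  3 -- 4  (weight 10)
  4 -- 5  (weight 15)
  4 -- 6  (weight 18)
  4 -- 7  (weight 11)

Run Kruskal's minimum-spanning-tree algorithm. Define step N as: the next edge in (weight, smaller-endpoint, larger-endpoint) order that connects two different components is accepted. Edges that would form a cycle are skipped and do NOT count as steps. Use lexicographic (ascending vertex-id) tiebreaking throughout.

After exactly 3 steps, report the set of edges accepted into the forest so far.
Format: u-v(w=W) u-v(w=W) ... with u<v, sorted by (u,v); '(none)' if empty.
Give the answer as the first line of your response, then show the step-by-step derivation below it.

0-3(w=1) 1-6(w=2) 2-5(w=4)

step 1: add edge 0-3 (w=1); MST = {0-3(w=1)}
step 2: add edge 1-6 (w=2); MST = {0-3(w=1) 1-6(w=2)}
step 3: add edge 2-5 (w=4); MST = {0-3(w=1) 1-6(w=2) 2-5(w=4)}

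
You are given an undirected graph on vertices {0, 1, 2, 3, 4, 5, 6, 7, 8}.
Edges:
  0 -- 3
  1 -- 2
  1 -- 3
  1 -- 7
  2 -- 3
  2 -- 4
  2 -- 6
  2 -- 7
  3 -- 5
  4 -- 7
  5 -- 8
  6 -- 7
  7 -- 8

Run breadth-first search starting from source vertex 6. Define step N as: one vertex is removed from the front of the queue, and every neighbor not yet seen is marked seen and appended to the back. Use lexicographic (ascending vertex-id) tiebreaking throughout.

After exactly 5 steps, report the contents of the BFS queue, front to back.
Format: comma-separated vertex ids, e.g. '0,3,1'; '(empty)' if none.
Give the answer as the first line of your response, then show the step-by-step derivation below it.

4,8,0,5

step 1: dequeue 6; queue=[2,7]; order=6
step 2: dequeue 2; queue=[7,1,3,4]; order=6,2
step 3: dequeue 7; queue=[1,3,4,8]; order=6,2,7
step 4: dequeue 1; queue=[3,4,8]; order=6,2,7,1
step 5: dequeue 3; queue=[4,8,0,5]; order=6,2,7,1,3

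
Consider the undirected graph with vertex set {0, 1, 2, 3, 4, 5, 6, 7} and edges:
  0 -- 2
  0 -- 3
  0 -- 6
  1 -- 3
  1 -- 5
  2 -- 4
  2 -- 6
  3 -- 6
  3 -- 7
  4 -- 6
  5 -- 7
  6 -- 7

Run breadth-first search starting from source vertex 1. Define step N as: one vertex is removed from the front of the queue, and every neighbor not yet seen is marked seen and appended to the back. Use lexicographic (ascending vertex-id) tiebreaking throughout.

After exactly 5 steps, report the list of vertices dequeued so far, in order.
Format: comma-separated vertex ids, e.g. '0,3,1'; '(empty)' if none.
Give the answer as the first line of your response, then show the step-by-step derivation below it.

1,3,5,0,6

step 1: dequeue 1; queue=[3,5]; order=1
step 2: dequeue 3; queue=[5,0,6,7]; order=1,3
step 3: dequeue 5; queue=[0,6,7]; order=1,3,5
step 4: dequeue 0; queue=[6,7,2]; order=1,3,5,0
step 5: dequeue 6; queue=[7,2,4]; order=1,3,5,0,6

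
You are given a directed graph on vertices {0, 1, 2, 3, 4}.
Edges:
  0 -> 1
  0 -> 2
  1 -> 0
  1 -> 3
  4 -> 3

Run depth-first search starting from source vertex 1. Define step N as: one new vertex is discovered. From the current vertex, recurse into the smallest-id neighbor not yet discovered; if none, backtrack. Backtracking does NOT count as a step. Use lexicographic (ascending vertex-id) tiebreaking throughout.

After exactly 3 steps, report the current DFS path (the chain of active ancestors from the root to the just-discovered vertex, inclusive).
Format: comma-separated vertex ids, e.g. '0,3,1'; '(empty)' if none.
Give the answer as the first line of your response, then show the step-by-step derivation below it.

1,0,2

step 1: discover 1; path=1; order=1
step 2: discover 0; path=1>0; order=1,0
step 3: discover 2; path=1>0>2; order=1,0,2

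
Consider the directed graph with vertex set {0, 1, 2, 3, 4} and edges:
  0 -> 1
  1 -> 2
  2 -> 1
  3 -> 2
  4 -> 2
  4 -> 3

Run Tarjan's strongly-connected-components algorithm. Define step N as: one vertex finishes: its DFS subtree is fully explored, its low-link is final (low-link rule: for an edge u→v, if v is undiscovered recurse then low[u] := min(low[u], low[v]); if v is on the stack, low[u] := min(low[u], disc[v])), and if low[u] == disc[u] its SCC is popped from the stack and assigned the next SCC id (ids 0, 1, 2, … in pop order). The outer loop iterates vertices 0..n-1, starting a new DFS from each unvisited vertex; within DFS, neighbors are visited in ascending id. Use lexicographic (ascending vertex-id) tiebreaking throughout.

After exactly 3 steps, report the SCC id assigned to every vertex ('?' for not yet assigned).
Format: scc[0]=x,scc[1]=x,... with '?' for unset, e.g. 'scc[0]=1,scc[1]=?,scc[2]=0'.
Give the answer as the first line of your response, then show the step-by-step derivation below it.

scc[0]=1,scc[1]=0,scc[2]=0,scc[3]=?,scc[4]=?

step 1: low=(low[0]=0,low[1]=1,low[2]=1,low[3]=?,low[4]=?); scc=(scc[0]=?,scc[1]=?,scc[2]=?,scc[3]=?,scc[4]=?)
step 2: low=(low[0]=0,low[1]=1,low[2]=1,low[3]=?,low[4]=?); scc=(scc[0]=?,scc[1]=0,scc[2]=0,scc[3]=?,scc[4]=?)
step 3: low=(low[0]=0,low[1]=1,low[2]=1,low[3]=?,low[4]=?); scc=(scc[0]=1,scc[1]=0,scc[2]=0,scc[3]=?,scc[4]=?)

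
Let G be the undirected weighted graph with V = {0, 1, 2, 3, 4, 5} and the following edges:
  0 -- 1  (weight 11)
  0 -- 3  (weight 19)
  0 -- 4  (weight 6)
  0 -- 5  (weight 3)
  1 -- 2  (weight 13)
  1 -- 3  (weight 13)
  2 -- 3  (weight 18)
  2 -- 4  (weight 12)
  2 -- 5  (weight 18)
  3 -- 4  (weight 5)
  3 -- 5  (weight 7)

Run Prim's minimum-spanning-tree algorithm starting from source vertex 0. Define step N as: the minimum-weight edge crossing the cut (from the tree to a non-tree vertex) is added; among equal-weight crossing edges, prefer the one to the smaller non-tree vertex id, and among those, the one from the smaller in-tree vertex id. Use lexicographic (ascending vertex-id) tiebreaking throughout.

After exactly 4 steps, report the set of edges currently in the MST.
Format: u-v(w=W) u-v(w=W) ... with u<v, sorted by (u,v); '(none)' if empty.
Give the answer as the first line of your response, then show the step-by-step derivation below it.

0-1(w=11) 0-4(w=6) 0-5(w=3) 3-4(w=5)

step 1: add edge 0-5 (w=3); MST = {0-5(w=3)}
step 2: add edge 0-4 (w=6); MST = {0-4(w=6) 0-5(w=3)}
step 3: add edge 3-4 (w=5); MST = {0-4(w=6) 0-5(w=3) 3-4(w=5)}
step 4: add edge 0-1 (w=11); MST = {0-1(w=11) 0-4(w=6) 0-5(w=3) 3-4(w=5)}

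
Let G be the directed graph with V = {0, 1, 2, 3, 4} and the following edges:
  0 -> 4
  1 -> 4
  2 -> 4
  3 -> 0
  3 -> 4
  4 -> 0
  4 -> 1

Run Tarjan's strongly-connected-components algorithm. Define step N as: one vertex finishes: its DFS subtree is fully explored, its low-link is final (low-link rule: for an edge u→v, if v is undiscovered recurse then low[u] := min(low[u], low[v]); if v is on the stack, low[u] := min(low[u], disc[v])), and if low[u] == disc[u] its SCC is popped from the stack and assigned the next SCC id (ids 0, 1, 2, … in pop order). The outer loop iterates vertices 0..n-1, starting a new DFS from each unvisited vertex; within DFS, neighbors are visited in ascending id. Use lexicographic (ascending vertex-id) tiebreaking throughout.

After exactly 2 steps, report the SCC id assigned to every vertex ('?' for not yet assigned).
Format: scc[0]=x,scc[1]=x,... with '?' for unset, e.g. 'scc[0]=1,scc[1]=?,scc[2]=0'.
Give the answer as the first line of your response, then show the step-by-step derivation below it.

scc[0]=?,scc[1]=?,scc[2]=?,scc[3]=?,scc[4]=?

step 1: low=(low[0]=0,low[1]=1,low[2]=?,low[3]=?,low[4]=0); scc=(scc[0]=?,scc[1]=?,scc[2]=?,scc[3]=?,scc[4]=?)
step 2: low=(low[0]=0,low[1]=1,low[2]=?,low[3]=?,low[4]=0); scc=(scc[0]=?,scc[1]=?,scc[2]=?,scc[3]=?,scc[4]=?)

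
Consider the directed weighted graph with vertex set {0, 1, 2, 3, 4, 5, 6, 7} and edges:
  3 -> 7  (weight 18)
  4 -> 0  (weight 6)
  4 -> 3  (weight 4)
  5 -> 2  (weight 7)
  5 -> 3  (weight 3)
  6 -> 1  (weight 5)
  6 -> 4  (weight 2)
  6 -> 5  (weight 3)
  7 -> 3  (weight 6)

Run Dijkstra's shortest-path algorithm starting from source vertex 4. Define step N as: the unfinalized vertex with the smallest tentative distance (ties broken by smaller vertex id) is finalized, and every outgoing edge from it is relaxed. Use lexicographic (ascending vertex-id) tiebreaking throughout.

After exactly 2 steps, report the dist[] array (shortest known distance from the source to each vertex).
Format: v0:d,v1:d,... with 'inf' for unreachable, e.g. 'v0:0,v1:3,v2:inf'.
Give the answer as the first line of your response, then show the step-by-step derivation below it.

v0:6,v1:inf,v2:inf,v3:4,v4:0,v5:inf,v6:inf,v7:22

step 1: dist = v0:6,v1:inf,v2:inf,v3:4,v4:0,v5:inf,v6:inf,v7:inf
step 2: dist = v0:6,v1:inf,v2:inf,v3:4,v4:0,v5:inf,v6:inf,v7:22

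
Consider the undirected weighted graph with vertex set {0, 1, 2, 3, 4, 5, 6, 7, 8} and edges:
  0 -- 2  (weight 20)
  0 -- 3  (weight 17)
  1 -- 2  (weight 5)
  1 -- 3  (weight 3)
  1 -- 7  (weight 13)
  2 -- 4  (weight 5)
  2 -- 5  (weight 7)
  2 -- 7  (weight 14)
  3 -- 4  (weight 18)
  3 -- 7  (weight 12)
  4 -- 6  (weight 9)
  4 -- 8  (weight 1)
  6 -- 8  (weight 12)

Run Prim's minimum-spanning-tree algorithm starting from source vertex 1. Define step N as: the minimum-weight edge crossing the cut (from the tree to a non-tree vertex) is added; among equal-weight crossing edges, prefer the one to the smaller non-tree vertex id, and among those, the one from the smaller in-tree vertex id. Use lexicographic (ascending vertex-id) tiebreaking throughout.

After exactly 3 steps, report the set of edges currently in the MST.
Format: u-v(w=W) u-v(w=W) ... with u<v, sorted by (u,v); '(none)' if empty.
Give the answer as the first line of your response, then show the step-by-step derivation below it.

1-2(w=5) 1-3(w=3) 2-4(w=5)

step 1: add edge 1-3 (w=3); MST = {1-3(w=3)}
step 2: add edge 1-2 (w=5); MST = {1-2(w=5) 1-3(w=3)}
step 3: add edge 2-4 (w=5); MST = {1-2(w=5) 1-3(w=3) 2-4(w=5)}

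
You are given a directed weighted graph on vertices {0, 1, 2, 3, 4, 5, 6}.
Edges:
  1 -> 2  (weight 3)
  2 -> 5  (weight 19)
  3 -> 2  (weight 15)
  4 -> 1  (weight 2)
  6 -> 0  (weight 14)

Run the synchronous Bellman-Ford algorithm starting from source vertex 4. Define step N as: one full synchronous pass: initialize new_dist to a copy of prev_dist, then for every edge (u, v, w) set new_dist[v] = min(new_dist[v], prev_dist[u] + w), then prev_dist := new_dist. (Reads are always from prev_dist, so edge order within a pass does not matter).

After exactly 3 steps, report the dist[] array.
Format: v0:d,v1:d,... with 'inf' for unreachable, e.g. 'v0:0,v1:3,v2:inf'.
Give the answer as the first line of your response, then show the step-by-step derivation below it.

v0:inf,v1:2,v2:5,v3:inf,v4:0,v5:24,v6:inf

step 1: dist = v0:inf,v1:2,v2:inf,v3:inf,v4:0,v5:inf,v6:inf
step 2: dist = v0:inf,v1:2,v2:5,v3:inf,v4:0,v5:inf,v6:inf
step 3: dist = v0:inf,v1:2,v2:5,v3:inf,v4:0,v5:24,v6:inf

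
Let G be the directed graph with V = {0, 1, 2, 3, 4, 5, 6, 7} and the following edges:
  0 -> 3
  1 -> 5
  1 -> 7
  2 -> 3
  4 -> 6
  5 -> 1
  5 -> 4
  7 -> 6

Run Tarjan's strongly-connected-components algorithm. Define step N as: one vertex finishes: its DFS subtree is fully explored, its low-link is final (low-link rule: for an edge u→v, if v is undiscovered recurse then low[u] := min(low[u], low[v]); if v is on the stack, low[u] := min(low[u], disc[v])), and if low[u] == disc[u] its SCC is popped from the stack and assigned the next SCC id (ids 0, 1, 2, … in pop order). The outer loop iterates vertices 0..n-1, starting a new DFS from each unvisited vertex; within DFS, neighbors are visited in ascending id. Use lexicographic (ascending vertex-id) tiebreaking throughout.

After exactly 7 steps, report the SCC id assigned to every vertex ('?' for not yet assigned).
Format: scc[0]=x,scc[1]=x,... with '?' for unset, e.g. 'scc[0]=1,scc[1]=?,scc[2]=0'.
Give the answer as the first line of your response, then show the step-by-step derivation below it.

scc[0]=1,scc[1]=5,scc[2]=?,scc[3]=0,scc[4]=3,scc[5]=5,scc[6]=2,scc[7]=4

step 1: low=(low[0]=0,low[1]=?,low[2]=?,low[3]=1,low[4]=?,low[5]=?,low[6]=?,low[7]=?); scc=(scc[0]=?,scc[1]=?,scc[2]=?,scc[3]=0,scc[4]=?,scc[5]=?,scc[6]=?,scc[7]=?)
step 2: low=(low[0]=0,low[1]=?,low[2]=?,low[3]=1,low[4]=?,low[5]=?,low[6]=?,low[7]=?); scc=(scc[0]=1,scc[1]=?,scc[2]=?,scc[3]=0,scc[4]=?,scc[5]=?,scc[6]=?,scc[7]=?)
step 3: low=(low[0]=0,low[1]=2,low[2]=?,low[3]=1,low[4]=4,low[5]=2,low[6]=5,low[7]=?); scc=(scc[0]=1,scc[1]=?,scc[2]=?,scc[3]=0,scc[4]=?,scc[5]=?,scc[6]=2,scc[7]=?)
step 4: low=(low[0]=0,low[1]=2,low[2]=?,low[3]=1,low[4]=4,low[5]=2,low[6]=5,low[7]=?); scc=(scc[0]=1,scc[1]=?,scc[2]=?,scc[3]=0,scc[4]=3,scc[5]=?,scc[6]=2,scc[7]=?)
step 5: low=(low[0]=0,low[1]=2,low[2]=?,low[3]=1,low[4]=4,low[5]=2,low[6]=5,low[7]=?); scc=(scc[0]=1,scc[1]=?,scc[2]=?,scc[3]=0,scc[4]=3,scc[5]=?,scc[6]=2,scc[7]=?)
step 6: low=(low[0]=0,low[1]=2,low[2]=?,low[3]=1,low[4]=4,low[5]=2,low[6]=5,low[7]=6); scc=(scc[0]=1,scc[1]=?,scc[2]=?,scc[3]=0,scc[4]=3,scc[5]=?,scc[6]=2,scc[7]=4)
step 7: low=(low[0]=0,low[1]=2,low[2]=?,low[3]=1,low[4]=4,low[5]=2,low[6]=5,low[7]=6); scc=(scc[0]=1,scc[1]=5,scc[2]=?,scc[3]=0,scc[4]=3,scc[5]=5,scc[6]=2,scc[7]=4)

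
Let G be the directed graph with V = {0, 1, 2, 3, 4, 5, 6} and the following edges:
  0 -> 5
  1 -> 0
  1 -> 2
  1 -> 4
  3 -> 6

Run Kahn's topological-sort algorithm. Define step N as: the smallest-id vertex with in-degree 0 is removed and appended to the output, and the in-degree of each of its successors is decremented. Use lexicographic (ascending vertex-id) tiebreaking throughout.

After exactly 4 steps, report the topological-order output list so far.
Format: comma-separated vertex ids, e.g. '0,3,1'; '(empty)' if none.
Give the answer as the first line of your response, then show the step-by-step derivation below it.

1,0,2,3

step 1: output 1; order=[1]; indeg=(0,0,0,0,0,1,1)
step 2: output 0; order=[1,0]; indeg=(0,0,0,0,0,0,1)
step 3: output 2; order=[1,0,2]; indeg=(0,0,0,0,0,0,1)
step 4: output 3; order=[1,0,2,3]; indeg=(0,0,0,0,0,0,0)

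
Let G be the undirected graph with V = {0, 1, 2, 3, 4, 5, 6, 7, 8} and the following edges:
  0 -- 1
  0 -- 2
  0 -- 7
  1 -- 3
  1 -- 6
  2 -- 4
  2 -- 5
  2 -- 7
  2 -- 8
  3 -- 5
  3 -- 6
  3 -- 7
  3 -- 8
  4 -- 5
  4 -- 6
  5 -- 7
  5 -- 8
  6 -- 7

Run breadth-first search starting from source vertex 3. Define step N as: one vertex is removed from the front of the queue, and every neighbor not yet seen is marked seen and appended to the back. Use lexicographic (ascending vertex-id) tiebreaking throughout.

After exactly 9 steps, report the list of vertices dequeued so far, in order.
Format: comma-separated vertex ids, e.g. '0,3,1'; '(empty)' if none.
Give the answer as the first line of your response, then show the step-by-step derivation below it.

3,1,5,6,7,8,0,2,4

step 1: dequeue 3; queue=[1,5,6,7,8]; order=3
step 2: dequeue 1; queue=[5,6,7,8,0]; order=3,1
step 3: dequeue 5; queue=[6,7,8,0,2,4]; order=3,1,5
step 4: dequeue 6; queue=[7,8,0,2,4]; order=3,1,5,6
step 5: dequeue 7; queue=[8,0,2,4]; order=3,1,5,6,7
step 6: dequeue 8; queue=[0,2,4]; order=3,1,5,6,7,8
step 7: dequeue 0; queue=[2,4]; order=3,1,5,6,7,8,0
step 8: dequeue 2; queue=[4]; order=3,1,5,6,7,8,0,2
step 9: dequeue 4; queue=[(empty)]; order=3,1,5,6,7,8,0,2,4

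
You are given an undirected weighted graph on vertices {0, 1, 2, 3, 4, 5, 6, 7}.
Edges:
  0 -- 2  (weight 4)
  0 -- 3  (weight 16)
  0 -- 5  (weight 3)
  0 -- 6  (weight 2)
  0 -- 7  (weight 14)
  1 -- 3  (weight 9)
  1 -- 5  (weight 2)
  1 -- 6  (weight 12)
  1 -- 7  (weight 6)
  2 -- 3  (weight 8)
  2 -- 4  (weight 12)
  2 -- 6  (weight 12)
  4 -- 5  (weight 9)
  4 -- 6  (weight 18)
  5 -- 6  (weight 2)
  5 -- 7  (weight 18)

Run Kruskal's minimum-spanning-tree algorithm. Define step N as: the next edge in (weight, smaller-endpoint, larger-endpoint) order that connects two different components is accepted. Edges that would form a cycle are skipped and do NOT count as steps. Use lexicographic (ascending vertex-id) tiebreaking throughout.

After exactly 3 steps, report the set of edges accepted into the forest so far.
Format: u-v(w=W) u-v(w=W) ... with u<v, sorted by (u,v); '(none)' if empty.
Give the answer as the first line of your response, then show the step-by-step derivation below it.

0-6(w=2) 1-5(w=2) 5-6(w=2)

step 1: add edge 0-6 (w=2); MST = {0-6(w=2)}
step 2: add edge 1-5 (w=2); MST = {0-6(w=2) 1-5(w=2)}
step 3: add edge 5-6 (w=2); MST = {0-6(w=2) 1-5(w=2) 5-6(w=2)}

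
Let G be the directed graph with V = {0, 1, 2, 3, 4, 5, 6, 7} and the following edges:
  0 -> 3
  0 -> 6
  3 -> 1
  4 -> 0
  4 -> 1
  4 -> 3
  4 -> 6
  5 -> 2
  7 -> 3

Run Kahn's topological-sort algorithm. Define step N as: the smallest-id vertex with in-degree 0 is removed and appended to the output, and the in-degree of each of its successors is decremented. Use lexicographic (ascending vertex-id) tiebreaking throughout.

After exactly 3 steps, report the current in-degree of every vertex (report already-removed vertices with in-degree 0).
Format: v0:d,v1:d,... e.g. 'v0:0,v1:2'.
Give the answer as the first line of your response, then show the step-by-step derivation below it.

v0:0,v1:1,v2:0,v3:1,v4:0,v5:0,v6:0,v7:0

step 1: output 4; order=[4]; indeg=(0,1,1,2,0,0,1,0)
step 2: output 0; order=[4,0]; indeg=(0,1,1,1,0,0,0,0)
step 3: output 5; order=[4,0,5]; indeg=(0,1,0,1,0,0,0,0)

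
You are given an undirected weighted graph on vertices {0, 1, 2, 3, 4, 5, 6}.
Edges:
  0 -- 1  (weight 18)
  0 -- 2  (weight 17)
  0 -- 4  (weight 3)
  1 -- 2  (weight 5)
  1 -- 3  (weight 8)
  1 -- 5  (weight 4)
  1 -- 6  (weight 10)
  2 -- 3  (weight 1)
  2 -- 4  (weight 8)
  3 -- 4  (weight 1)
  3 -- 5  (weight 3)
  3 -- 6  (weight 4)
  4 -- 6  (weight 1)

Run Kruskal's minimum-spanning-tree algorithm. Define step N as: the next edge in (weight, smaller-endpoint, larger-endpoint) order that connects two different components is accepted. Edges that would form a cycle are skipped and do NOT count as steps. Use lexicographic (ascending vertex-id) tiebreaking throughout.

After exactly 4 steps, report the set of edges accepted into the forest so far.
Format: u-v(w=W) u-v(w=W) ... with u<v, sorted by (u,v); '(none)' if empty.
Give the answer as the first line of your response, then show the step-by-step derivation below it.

0-4(w=3) 2-3(w=1) 3-4(w=1) 4-6(w=1)

step 1: add edge 2-3 (w=1); MST = {2-3(w=1)}
step 2: add edge 3-4 (w=1); MST = {2-3(w=1) 3-4(w=1)}
step 3: add edge 4-6 (w=1); MST = {2-3(w=1) 3-4(w=1) 4-6(w=1)}
step 4: add edge 0-4 (w=3); MST = {0-4(w=3) 2-3(w=1) 3-4(w=1) 4-6(w=1)}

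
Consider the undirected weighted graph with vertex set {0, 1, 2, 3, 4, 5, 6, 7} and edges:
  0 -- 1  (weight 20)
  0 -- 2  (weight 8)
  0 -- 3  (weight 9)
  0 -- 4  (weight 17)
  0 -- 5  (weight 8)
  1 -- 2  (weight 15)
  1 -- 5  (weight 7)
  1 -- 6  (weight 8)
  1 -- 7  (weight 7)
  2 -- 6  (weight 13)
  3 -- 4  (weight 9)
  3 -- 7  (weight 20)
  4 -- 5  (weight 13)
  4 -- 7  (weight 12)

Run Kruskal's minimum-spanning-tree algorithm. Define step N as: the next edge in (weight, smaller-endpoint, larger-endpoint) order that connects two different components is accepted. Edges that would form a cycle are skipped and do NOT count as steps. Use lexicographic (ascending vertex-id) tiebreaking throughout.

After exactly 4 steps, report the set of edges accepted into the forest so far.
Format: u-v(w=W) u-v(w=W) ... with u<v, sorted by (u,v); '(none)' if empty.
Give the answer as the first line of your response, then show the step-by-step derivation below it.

0-2(w=8) 0-5(w=8) 1-5(w=7) 1-7(w=7)

step 1: add edge 1-5 (w=7); MST = {1-5(w=7)}
step 2: add edge 1-7 (w=7); MST = {1-5(w=7) 1-7(w=7)}
step 3: add edge 0-2 (w=8); MST = {0-2(w=8) 1-5(w=7) 1-7(w=7)}
step 4: add edge 0-5 (w=8); MST = {0-2(w=8) 0-5(w=8) 1-5(w=7) 1-7(w=7)}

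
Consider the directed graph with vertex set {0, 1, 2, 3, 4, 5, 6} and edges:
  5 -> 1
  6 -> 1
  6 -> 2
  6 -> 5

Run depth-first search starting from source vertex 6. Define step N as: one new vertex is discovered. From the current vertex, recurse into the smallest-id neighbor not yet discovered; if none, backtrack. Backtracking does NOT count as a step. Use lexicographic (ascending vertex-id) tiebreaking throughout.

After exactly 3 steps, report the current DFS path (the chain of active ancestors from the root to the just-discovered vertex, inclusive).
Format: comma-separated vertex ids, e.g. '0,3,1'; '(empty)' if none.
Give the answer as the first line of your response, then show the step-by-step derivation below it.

6,2

step 1: discover 6; path=6; order=6
step 2: discover 1; path=6>1; order=6,1
step 3: discover 2; path=6>2; order=6,1,2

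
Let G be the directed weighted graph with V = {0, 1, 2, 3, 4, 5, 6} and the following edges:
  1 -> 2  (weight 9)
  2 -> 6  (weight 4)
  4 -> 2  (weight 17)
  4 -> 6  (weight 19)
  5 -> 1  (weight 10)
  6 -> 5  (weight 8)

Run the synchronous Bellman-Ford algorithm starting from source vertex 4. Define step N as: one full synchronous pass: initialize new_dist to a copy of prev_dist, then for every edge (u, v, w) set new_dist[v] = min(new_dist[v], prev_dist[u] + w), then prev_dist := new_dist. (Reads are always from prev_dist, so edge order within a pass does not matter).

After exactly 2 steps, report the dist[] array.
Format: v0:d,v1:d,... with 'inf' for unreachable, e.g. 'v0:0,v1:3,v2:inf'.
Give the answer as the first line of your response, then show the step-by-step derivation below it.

v0:inf,v1:inf,v2:17,v3:inf,v4:0,v5:27,v6:19

step 1: dist = v0:inf,v1:inf,v2:17,v3:inf,v4:0,v5:inf,v6:19
step 2: dist = v0:inf,v1:inf,v2:17,v3:inf,v4:0,v5:27,v6:19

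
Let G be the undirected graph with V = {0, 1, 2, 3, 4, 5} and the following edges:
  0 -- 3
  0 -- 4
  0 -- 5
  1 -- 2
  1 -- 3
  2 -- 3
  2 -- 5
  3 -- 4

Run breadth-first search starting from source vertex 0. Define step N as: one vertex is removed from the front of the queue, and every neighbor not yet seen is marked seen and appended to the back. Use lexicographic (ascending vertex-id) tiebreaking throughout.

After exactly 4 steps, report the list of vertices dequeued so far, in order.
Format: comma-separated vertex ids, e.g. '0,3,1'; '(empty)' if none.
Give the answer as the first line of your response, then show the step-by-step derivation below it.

0,3,4,5

step 1: dequeue 0; queue=[3,4,5]; order=0
step 2: dequeue 3; queue=[4,5,1,2]; order=0,3
step 3: dequeue 4; queue=[5,1,2]; order=0,3,4
step 4: dequeue 5; queue=[1,2]; order=0,3,4,5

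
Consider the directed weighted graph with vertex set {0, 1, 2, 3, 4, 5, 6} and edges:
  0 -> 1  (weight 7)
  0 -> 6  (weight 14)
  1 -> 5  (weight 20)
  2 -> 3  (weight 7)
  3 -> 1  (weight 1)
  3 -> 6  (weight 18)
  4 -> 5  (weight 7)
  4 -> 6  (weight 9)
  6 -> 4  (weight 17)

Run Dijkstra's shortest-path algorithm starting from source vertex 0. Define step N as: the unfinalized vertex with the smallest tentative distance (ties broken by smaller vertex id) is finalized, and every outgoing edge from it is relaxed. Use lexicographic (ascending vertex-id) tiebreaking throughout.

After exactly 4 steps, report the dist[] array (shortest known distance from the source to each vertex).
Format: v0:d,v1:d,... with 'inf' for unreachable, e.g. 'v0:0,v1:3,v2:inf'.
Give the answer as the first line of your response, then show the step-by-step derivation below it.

v0:0,v1:7,v2:inf,v3:inf,v4:31,v5:27,v6:14

step 1: dist = v0:0,v1:7,v2:inf,v3:inf,v4:inf,v5:inf,v6:14
step 2: dist = v0:0,v1:7,v2:inf,v3:inf,v4:inf,v5:27,v6:14
step 3: dist = v0:0,v1:7,v2:inf,v3:inf,v4:31,v5:27,v6:14
step 4: dist = v0:0,v1:7,v2:inf,v3:inf,v4:31,v5:27,v6:14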